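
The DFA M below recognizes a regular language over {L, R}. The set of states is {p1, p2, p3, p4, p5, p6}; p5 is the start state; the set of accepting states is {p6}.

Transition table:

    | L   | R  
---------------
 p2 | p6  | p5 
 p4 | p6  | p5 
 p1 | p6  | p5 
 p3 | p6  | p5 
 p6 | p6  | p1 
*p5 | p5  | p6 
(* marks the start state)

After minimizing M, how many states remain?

3

First remove the unreachable states {p2,p3,p4}; 3 states remain.
Initial partition by acceptance: {p6} | {p1,p5}.
On input L, block {p1,p5} splits into {p1} and {p5}.
Stable partition: {p6} | {p1} | {p5} — 3 equivalence classes.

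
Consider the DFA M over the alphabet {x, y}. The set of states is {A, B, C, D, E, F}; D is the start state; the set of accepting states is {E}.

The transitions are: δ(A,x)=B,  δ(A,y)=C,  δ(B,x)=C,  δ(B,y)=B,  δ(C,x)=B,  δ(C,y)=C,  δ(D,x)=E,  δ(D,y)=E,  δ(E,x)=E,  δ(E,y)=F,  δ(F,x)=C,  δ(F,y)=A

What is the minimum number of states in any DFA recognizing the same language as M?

3

Every state is reachable, so we keep all 6.
Initial partition by acceptance: {E} | {A,B,C,D,F}.
Refine {A,B,C,D,F} on symbol x: members go to different blocks, giving {A,B,C,F} and {D}.
The partition is now stable with 3 blocks: {E} | {A,B,C,F} | {D}.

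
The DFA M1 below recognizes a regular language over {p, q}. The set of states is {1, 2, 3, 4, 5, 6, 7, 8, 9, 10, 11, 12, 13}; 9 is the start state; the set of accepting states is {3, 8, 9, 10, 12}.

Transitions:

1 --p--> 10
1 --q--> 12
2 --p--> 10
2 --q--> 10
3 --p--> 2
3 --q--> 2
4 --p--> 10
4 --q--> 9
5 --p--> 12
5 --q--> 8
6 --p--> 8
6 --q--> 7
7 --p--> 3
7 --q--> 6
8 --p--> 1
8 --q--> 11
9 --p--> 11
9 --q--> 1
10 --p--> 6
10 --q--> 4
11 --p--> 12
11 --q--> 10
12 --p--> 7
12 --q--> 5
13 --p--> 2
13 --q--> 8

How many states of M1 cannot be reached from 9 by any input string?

Starting at 9 and following transitions, the reachable set is {1, 2, 3, 4, 5, 6, 7, 8, 9, 10, 11, 12}. That leaves 13 unreachable — 1 in total.

1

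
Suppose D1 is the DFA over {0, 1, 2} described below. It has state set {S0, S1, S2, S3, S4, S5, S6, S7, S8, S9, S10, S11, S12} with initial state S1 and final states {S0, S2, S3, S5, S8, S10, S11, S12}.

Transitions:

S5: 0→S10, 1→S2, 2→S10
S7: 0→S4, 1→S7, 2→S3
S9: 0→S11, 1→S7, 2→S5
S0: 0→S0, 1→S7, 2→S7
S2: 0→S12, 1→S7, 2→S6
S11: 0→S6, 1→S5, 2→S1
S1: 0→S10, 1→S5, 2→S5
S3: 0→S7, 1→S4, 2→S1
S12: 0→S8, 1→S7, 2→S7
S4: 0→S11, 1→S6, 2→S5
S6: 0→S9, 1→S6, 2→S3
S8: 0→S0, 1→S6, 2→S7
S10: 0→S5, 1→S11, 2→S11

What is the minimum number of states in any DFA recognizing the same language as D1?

8

Every state is reachable, so we keep all 13.
P0 = {S0,S2,S3,S5,S8,S10,S11,S12} | {S1,S4,S6,S7,S9}.
Split {S0,S2,S3,S5,S8,S10,S11,S12} by δ(·,0) → {S0,S2,S5,S8,S10,S12} and {S3,S11}.
Split {S0,S2,S5,S8,S10,S12} by δ(·,1) → {S0,S2,S8,S12} and {S5} and {S10}.
On input 0, block {S1,S4,S6,S7,S9} splits into {S4,S9} and {S6,S7} and {S1}.
Refine {S3,S11} on symbol 1: members go to different blocks, giving {S3} and {S11}.
Stable partition: {S0,S2,S8,S12} | {S4,S9} | {S3} | {S5} | {S10} | {S6,S7} | {S1} | {S11} — 8 equivalence classes.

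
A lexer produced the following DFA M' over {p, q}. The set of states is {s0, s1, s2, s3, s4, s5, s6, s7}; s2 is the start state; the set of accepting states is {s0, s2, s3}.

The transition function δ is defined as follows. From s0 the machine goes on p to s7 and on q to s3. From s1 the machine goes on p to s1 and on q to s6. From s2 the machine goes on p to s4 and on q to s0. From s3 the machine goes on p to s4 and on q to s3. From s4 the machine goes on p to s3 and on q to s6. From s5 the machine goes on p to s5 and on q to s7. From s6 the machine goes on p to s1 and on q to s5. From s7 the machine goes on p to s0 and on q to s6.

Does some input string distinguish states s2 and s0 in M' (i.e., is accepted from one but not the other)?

All states are reachable from the start state.
Start with accepting vs non-accepting: {s0,s2,s3} | {s1,s4,s5,s6,s7}.
Refine {s1,s4,s5,s6,s7} on symbol p: members go to different blocks, giving {s1,s5,s6} and {s4,s7}.
Refine {s1,s5,s6} on symbol q: members go to different blocks, giving {s1,s6} and {s5}.
On input q, block {s1,s6} splits into {s1} and {s6}.
The partition is now stable with 5 blocks: {s0,s2,s3} | {s1} | {s4,s7} | {s5} | {s6}.
s2 and s0 lie in the same block of the stable partition, so they are equivalent — no string distinguishes them.

No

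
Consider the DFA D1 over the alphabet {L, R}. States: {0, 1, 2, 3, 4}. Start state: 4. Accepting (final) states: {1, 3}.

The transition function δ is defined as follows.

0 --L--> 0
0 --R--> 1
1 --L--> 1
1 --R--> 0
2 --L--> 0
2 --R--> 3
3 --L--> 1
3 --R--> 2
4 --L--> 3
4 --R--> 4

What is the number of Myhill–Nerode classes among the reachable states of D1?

3

P0 = {1,3} | {0,2,4}.
Split {0,2,4} by δ(·,L) → {0,2} and {4}.
The partition is now stable with 3 blocks: {1,3} | {0,2} | {4}.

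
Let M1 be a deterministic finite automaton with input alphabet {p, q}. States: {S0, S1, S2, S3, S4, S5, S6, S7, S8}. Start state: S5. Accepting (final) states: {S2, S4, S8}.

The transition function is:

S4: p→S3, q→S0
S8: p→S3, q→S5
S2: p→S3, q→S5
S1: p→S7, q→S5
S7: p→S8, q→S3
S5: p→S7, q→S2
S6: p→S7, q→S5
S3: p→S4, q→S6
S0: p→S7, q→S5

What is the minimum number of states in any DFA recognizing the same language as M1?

6

Reachable states from the start: {S0,S2,S3,S4,S5,S6,S7,S8}. Unreachable: {S1} — drop them.
P0 = {S2,S4,S8} | {S0,S3,S5,S6,S7}.
Split {S0,S3,S5,S6,S7} by δ(·,p) → {S0,S5,S6} and {S3,S7}.
Split {S0,S5,S6} by δ(·,q) → {S0,S6} and {S5}.
Refine {S2,S4,S8} on symbol q: members go to different blocks, giving {S2,S8} and {S4}.
On input p, block {S3,S7} splits into {S3} and {S7}.
No further refinement is possible. Final partition (6 blocks): {S2,S8} | {S0,S6} | {S3} | {S5} | {S4} | {S7}.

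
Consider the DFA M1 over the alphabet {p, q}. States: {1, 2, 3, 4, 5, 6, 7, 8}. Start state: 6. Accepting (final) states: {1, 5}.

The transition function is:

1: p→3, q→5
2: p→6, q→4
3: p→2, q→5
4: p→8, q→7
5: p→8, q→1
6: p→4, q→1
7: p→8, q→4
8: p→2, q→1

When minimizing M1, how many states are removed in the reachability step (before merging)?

0

A breadth-first search from the start state visits every state.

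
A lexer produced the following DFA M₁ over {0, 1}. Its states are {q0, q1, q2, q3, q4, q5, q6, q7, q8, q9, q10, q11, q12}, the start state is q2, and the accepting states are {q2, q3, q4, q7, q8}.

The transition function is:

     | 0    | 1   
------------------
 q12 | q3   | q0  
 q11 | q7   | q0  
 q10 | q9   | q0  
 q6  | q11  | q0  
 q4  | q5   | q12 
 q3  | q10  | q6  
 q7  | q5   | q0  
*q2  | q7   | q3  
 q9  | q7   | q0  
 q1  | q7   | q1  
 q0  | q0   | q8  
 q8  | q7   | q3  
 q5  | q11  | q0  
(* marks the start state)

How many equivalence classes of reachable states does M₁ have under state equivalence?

First remove the unreachable states {q1,q4,q12}; 10 states remain.
Initial partition by acceptance: {q2,q3,q7,q8} | {q0,q5,q6,q9,q10,q11}.
Split {q2,q3,q7,q8} by δ(·,0) → {q2,q8} and {q3,q7}.
On input 0, block {q0,q5,q6,q9,q10,q11} splits into {q0,q5,q6,q10} and {q9,q11}.
On input 0, block {q0,q5,q6,q10} splits into {q5,q6,q10} and {q0}.
On input 1, block {q3,q7} splits into {q3} and {q7}.
The partition is now stable with 6 blocks: {q2,q8} | {q5,q6,q10} | {q3} | {q9,q11} | {q0} | {q7}.

6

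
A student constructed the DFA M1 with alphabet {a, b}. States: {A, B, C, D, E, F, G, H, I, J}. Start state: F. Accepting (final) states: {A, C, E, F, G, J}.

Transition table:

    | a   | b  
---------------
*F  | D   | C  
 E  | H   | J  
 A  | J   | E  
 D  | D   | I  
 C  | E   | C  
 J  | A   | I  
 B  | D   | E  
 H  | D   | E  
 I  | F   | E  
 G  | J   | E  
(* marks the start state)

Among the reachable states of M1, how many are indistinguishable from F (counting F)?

States {B,G} cannot be reached from the start state, so discard them.
Initial partition by acceptance: {A,C,E,F,J} | {D,H,I}.
Refine {A,C,E,F,J} on symbol a: members go to different blocks, giving {A,C,J} and {E,F}.
On input a, block {A,C,J} splits into {A,J} and {C}.
Split {A,J} by δ(·,b) → {A} and {J}.
Split {D,H,I} by δ(·,a) → {D,H} and {I}.
On input b, block {D,H} splits into {D} and {H}.
On input a, block {E,F} splits into {E} and {F}.
Stable partition: {A} | {D} | {E} | {C} | {J} | {I} | {H} | {F} — 8 equivalence classes.
The equivalence class containing F is {F}, of size 1.

1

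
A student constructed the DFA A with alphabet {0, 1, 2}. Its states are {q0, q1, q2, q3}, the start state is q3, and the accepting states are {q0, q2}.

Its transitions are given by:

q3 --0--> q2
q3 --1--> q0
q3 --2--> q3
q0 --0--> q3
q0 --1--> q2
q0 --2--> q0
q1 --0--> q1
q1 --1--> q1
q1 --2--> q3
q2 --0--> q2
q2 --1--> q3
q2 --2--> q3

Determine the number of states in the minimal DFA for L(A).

3

First remove the unreachable states {q1}; 3 states remain.
P0 = {q0,q2} | {q3}.
Split {q0,q2} by δ(·,0) → {q0} and {q2}.
No further refinement is possible. Final partition (3 blocks): {q0} | {q3} | {q2}.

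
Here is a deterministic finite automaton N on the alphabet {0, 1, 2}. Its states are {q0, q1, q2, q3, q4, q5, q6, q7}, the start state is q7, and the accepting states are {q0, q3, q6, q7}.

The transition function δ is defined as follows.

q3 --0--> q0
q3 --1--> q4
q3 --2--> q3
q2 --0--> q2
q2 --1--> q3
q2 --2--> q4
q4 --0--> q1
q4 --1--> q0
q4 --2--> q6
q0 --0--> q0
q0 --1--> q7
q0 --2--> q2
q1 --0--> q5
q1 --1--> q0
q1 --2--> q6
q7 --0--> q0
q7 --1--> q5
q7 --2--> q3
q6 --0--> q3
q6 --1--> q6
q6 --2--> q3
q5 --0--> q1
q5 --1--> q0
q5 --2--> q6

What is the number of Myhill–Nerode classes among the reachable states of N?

Every state is reachable, so we keep all 8.
P0 = {q0,q3,q6,q7} | {q1,q2,q4,q5}.
Split {q0,q3,q6,q7} by δ(·,1) → {q0,q6} and {q3,q7}.
On input 0, block {q0,q6} splits into {q0} and {q6}.
On input 1, block {q1,q2,q4,q5} splits into {q1,q4,q5} and {q2}.
No further refinement is possible. Final partition (5 blocks): {q0} | {q1,q4,q5} | {q3,q7} | {q6} | {q2}.

5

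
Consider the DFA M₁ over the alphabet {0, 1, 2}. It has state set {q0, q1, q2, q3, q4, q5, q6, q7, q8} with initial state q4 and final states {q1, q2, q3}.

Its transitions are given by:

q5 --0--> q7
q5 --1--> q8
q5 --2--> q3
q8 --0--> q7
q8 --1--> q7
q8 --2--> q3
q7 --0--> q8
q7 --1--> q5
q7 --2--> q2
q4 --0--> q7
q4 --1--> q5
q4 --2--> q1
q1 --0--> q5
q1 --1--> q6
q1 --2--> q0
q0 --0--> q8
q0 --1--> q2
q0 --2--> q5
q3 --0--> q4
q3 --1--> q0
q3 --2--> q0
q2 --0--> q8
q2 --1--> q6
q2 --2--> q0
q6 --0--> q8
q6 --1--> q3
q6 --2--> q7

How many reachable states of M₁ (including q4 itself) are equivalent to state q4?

Every state is reachable, so we keep all 9.
Initial partition by acceptance: {q1,q2,q3} | {q0,q4,q5,q6,q7,q8}.
On input 1, block {q0,q4,q5,q6,q7,q8} splits into {q4,q5,q7,q8} and {q0,q6}.
No further refinement is possible. Final partition (3 blocks): {q1,q2,q3} | {q4,q5,q7,q8} | {q0,q6}.
The equivalence class containing q4 is {q4,q5,q7,q8}, of size 4.

4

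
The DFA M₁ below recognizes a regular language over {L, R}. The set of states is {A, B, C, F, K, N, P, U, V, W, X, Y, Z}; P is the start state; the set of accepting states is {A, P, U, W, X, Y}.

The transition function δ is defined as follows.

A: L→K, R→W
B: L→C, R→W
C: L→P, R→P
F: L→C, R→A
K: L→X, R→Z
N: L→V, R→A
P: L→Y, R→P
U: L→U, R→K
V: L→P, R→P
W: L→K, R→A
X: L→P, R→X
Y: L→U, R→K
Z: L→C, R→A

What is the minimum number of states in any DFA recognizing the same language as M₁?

7

States {B,F,N,V} cannot be reached from the start state, so discard them.
P0 = {A,P,U,W,X,Y} | {C,K,Z}.
Split {A,P,U,W,X,Y} by δ(·,L) → {P,U,X,Y} and {A,W}.
Refine {P,U,X,Y} on symbol R: members go to different blocks, giving {U,Y} and {P,X}.
Refine {C,K,Z} on symbol L: members go to different blocks, giving {C,K} and {Z}.
On input R, block {C,K} splits into {C} and {K}.
Refine {P,X} on symbol L: members go to different blocks, giving {P} and {X}.
Stable partition: {U,Y} | {C} | {A,W} | {P} | {Z} | {K} | {X} — 7 equivalence classes.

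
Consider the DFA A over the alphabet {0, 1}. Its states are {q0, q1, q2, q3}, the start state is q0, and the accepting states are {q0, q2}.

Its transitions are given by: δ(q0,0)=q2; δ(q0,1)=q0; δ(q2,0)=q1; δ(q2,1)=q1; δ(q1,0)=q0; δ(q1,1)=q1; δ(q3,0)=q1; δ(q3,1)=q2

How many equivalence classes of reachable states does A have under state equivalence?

First remove the unreachable states {q3}; 3 states remain.
Start with accepting vs non-accepting: {q0,q2} | {q1}.
Split {q0,q2} by δ(·,0) → {q0} and {q2}.
No further refinement is possible. Final partition (3 blocks): {q0} | {q1} | {q2}.

3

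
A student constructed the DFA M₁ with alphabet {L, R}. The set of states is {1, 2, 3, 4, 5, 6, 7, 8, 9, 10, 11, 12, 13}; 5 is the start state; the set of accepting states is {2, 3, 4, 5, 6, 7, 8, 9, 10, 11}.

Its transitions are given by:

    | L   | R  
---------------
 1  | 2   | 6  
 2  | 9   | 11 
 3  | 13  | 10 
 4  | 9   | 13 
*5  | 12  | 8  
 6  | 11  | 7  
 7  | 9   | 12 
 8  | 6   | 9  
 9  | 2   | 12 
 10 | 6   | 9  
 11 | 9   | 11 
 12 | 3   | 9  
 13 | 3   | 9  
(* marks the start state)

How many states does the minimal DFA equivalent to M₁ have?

First remove the unreachable states {1,4}; 11 states remain.
P0 = {2,3,5,6,7,8,9,10,11} | {12,13}.
Split {2,3,5,6,7,8,9,10,11} by δ(·,L) → {2,6,7,8,9,10,11} and {3,5}.
Refine {2,6,7,8,9,10,11} on symbol R: members go to different blocks, giving {2,6,8,10,11} and {7,9}.
Refine {2,6,8,10,11} on symbol L: members go to different blocks, giving {6,8,10} and {2,11}.
Split {6,8,10} by δ(·,L) → {8,10} and {6}.
On input L, block {7,9} splits into {7} and {9}.
Stable partition: {8,10} | {12,13} | {3,5} | {7} | {2,11} | {6} | {9} — 7 equivalence classes.

7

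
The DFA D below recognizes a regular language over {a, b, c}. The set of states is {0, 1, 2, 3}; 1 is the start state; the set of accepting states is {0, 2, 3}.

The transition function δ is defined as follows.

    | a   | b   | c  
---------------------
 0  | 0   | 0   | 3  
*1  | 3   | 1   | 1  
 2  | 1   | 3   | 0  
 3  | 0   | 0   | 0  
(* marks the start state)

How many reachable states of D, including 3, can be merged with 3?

States {2} cannot be reached from the start state, so discard them.
Initial partition by acceptance: {0,3} | {1}.
The partition is now stable with 2 blocks: {0,3} | {1}.
State 3 belongs to the block {0,3}, which has 2 states.

2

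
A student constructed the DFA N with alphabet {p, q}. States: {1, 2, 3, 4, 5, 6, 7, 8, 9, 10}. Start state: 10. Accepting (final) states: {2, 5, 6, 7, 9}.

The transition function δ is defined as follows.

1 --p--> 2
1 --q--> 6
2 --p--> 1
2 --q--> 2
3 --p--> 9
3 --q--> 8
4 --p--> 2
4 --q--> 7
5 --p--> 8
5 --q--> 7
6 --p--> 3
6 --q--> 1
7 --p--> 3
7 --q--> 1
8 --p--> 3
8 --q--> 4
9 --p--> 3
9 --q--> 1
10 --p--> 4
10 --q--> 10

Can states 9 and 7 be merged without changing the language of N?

States {5} cannot be reached from the start state, so discard them.
Start with accepting vs non-accepting: {2,6,7,9} | {1,3,4,8,10}.
Split {2,6,7,9} by δ(·,q) → {6,7,9} and {2}.
Refine {1,3,4,8,10} on symbol p: members go to different blocks, giving {1,4} and {8,10} and {3}.
Refine {8,10} on symbol p: members go to different blocks, giving {8} and {10}.
The partition is now stable with 6 blocks: {6,7,9} | {1,4} | {2} | {8} | {3} | {10}.
9 and 7 lie in the same block of the stable partition, so they are equivalent — no string distinguishes them.

Yes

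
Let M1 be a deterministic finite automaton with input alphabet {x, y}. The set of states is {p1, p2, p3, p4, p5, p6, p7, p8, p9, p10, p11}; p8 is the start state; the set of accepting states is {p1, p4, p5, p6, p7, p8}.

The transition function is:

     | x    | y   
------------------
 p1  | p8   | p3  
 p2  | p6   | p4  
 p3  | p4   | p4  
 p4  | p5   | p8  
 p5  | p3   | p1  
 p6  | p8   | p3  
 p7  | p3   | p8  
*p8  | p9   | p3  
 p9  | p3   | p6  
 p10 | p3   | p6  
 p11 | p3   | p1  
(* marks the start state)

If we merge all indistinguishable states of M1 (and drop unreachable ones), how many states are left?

First remove the unreachable states {p2,p7,p10,p11}; 7 states remain.
Start with accepting vs non-accepting: {p1,p4,p5,p6,p8} | {p3,p9}.
Refine {p1,p4,p5,p6,p8} on symbol x: members go to different blocks, giving {p1,p4,p6} and {p5,p8}.
Split {p1,p4,p6} by δ(·,y) → {p1,p6} and {p4}.
Split {p3,p9} by δ(·,x) → {p3} and {p9}.
On input x, block {p5,p8} splits into {p5} and {p8}.
The partition is now stable with 6 blocks: {p1,p6} | {p3} | {p5} | {p4} | {p9} | {p8}.

6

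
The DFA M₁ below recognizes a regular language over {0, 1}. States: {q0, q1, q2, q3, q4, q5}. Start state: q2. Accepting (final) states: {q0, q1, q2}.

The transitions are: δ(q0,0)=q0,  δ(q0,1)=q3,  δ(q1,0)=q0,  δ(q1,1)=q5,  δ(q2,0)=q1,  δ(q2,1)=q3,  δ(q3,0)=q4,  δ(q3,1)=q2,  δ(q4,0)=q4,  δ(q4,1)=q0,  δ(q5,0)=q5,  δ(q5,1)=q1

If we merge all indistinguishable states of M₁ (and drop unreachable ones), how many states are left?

All states are reachable from the start state.
P0 = {q0,q1,q2} | {q3,q4,q5}.
The partition is now stable with 2 blocks: {q0,q1,q2} | {q3,q4,q5}.

2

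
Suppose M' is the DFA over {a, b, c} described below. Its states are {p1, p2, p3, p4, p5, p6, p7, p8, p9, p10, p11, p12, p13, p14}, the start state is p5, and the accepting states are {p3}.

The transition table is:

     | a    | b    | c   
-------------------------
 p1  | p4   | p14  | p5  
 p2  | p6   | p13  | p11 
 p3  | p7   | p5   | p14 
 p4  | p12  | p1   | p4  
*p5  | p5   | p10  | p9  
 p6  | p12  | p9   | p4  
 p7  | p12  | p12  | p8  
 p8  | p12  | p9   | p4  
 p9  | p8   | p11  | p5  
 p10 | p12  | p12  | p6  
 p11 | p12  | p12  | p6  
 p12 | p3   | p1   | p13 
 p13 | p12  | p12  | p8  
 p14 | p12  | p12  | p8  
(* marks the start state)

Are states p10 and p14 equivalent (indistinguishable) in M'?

Yes

Reachable states from the start: {p1,p3,p4,p5,p6,p7,p8,p9,p10,p11,p12,p13,p14}. Unreachable: {p2} — drop them.
P0 = {p3} | {p1,p4,p5,p6,p7,p8,p9,p10,p11,p12,p13,p14}.
Refine {p1,p4,p5,p6,p7,p8,p9,p10,p11,p12,p13,p14} on symbol a: members go to different blocks, giving {p1,p4,p5,p6,p7,p8,p9,p10,p11,p13,p14} and {p12}.
On input a, block {p1,p4,p5,p6,p7,p8,p9,p10,p11,p13,p14} splits into {p4,p6,p7,p8,p10,p11,p13,p14} and {p1,p5,p9}.
On input b, block {p4,p6,p7,p8,p10,p11,p13,p14} splits into {p7,p10,p11,p13,p14} and {p4,p6,p8}.
Refine {p1,p5,p9} on symbol a: members go to different blocks, giving {p1,p9} and {p5}.
No further refinement is possible. Final partition (6 blocks): {p3} | {p7,p10,p11,p13,p14} | {p12} | {p1,p9} | {p4,p6,p8} | {p5}.
p10 and p14 lie in the same block of the stable partition, so they are equivalent — no string distinguishes them.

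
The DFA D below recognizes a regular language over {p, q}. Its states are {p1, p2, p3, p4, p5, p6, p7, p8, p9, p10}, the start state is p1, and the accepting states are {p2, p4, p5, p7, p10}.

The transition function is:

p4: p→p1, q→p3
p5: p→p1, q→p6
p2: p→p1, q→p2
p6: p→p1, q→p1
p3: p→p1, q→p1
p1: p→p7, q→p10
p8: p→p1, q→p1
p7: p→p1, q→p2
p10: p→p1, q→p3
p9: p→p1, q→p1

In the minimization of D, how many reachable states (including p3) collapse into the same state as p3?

States {p4,p5,p6,p8,p9} cannot be reached from the start state, so discard them.
P0 = {p2,p7,p10} | {p1,p3}.
Split {p2,p7,p10} by δ(·,q) → {p2,p7} and {p10}.
Split {p1,p3} by δ(·,p) → {p1} and {p3}.
The partition is now stable with 4 blocks: {p2,p7} | {p1} | {p10} | {p3}.
State p3 belongs to the block {p3}, which has 1 states.

1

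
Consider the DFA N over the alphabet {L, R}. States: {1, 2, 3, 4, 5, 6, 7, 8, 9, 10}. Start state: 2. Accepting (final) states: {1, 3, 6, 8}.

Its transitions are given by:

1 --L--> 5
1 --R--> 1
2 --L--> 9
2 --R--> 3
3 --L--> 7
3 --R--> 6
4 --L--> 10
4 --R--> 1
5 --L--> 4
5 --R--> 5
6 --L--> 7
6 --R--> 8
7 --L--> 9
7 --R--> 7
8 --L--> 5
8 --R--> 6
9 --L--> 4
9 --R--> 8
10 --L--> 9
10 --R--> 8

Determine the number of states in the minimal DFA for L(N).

Every state is reachable, so we keep all 10.
P0 = {1,3,6,8} | {2,4,5,7,9,10}.
On input R, block {2,4,5,7,9,10} splits into {2,4,9,10} and {5,7}.
Stable partition: {1,3,6,8} | {2,4,9,10} | {5,7} — 3 equivalence classes.

3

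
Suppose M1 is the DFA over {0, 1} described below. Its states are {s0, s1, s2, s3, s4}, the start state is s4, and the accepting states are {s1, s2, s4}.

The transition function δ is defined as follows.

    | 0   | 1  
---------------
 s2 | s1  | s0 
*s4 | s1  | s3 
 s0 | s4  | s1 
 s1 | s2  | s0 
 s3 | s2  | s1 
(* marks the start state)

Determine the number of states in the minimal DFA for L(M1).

All states are reachable from the start state.
Initial partition by acceptance: {s1,s2,s4} | {s0,s3}.
Stable partition: {s1,s2,s4} | {s0,s3} — 2 equivalence classes.

2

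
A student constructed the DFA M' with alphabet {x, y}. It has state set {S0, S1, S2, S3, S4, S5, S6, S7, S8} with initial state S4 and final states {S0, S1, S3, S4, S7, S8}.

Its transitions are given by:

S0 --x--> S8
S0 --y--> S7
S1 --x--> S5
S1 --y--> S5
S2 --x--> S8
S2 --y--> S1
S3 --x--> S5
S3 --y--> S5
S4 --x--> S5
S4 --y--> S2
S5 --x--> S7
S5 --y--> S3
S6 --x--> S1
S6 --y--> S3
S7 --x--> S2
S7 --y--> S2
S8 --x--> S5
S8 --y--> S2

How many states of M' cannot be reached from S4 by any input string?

2

BFS from S4 reaches {S1, S2, S3, S4, S5, S7, S8}; the 2 state(s) S0, S6 are never visited.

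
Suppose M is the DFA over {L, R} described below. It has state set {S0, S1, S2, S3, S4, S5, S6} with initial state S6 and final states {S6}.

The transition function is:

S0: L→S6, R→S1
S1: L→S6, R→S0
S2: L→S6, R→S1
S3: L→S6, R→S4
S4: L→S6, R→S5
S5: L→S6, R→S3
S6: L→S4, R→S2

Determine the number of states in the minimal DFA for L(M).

2

Every state is reachable, so we keep all 7.
P0 = {S6} | {S0,S1,S2,S3,S4,S5}.
No further refinement is possible. Final partition (2 blocks): {S6} | {S0,S1,S2,S3,S4,S5}.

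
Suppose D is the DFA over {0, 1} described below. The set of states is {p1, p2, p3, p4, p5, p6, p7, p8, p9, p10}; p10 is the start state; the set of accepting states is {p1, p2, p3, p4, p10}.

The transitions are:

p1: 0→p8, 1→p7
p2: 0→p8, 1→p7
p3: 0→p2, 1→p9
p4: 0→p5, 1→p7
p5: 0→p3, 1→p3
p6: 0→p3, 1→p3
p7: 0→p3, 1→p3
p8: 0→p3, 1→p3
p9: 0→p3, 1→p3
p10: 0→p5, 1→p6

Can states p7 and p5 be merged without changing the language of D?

Yes

First remove the unreachable states {p1,p4}; 8 states remain.
Start with accepting vs non-accepting: {p2,p3,p10} | {p5,p6,p7,p8,p9}.
Refine {p2,p3,p10} on symbol 0: members go to different blocks, giving {p2,p10} and {p3}.
The partition is now stable with 3 blocks: {p2,p10} | {p5,p6,p7,p8,p9} | {p3}.
p7 and p5 lie in the same block of the stable partition, so they are equivalent — no string distinguishes them.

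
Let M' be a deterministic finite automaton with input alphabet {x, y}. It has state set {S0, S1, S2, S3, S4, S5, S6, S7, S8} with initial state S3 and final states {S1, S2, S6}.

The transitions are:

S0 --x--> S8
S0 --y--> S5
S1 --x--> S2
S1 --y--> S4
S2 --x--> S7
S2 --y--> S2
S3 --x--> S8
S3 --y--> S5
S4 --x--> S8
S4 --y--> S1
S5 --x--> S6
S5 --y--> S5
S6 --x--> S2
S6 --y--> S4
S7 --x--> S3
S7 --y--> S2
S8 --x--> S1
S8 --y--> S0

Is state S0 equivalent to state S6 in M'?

All states are reachable from the start state.
Initial partition by acceptance: {S1,S2,S6} | {S0,S3,S4,S5,S7,S8}.
On input x, block {S1,S2,S6} splits into {S1,S6} and {S2}.
Refine {S0,S3,S4,S5,S7,S8} on symbol x: members go to different blocks, giving {S0,S3,S4,S7} and {S5,S8}.
Split {S0,S3,S4,S7} by δ(·,x) → {S0,S3,S4} and {S7}.
On input y, block {S0,S3,S4} splits into {S0,S3} and {S4}.
On input y, block {S5,S8} splits into {S5} and {S8}.
Stable partition: {S1,S6} | {S0,S3} | {S2} | {S5} | {S7} | {S4} | {S8} — 7 equivalence classes.
S0 and S6 end up in different blocks, so they are distinguishable. For instance, the string 'ε' is accepted from only S6.

No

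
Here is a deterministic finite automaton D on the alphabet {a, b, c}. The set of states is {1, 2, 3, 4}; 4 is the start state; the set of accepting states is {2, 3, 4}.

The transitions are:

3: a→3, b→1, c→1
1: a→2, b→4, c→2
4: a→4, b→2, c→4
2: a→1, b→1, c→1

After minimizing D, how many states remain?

First remove the unreachable states {3}; 3 states remain.
Initial partition by acceptance: {2,4} | {1}.
On input a, block {2,4} splits into {2} and {4}.
The partition is now stable with 3 blocks: {2} | {1} | {4}.

3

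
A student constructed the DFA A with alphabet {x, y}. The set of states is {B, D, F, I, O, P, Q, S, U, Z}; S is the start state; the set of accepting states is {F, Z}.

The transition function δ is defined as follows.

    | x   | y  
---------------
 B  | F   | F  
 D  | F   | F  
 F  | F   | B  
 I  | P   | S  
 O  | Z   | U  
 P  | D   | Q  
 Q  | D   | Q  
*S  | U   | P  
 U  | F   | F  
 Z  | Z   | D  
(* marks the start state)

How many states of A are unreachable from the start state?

BFS from S reaches {B, D, F, P, Q, S, U}; the 3 state(s) I, O, Z are never visited.

3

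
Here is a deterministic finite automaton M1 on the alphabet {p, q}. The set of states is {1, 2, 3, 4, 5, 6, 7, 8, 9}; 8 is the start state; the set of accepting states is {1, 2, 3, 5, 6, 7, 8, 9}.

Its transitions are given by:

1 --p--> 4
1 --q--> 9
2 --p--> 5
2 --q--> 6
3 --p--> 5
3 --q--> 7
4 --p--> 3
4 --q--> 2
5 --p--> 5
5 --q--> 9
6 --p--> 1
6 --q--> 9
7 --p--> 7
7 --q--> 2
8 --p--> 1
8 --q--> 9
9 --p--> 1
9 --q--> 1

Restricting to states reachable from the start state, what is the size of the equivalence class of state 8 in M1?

2

Every state is reachable, so we keep all 9.
Initial partition by acceptance: {1,2,3,5,6,7,8,9} | {4}.
Refine {1,2,3,5,6,7,8,9} on symbol p: members go to different blocks, giving {2,3,5,6,7,8,9} and {1}.
Refine {2,3,5,6,7,8,9} on symbol p: members go to different blocks, giving {2,3,5,7} and {6,8,9}.
Refine {2,3,5,7} on symbol q: members go to different blocks, giving {2,5} and {3,7}.
Refine {6,8,9} on symbol q: members go to different blocks, giving {6,8} and {9}.
Split {2,5} by δ(·,q) → {2} and {5}.
On input p, block {3,7} splits into {3} and {7}.
Stable partition: {2} | {4} | {1} | {6,8} | {3} | {9} | {5} | {7} — 8 equivalence classes.
The equivalence class containing 8 is {6,8}, of size 2.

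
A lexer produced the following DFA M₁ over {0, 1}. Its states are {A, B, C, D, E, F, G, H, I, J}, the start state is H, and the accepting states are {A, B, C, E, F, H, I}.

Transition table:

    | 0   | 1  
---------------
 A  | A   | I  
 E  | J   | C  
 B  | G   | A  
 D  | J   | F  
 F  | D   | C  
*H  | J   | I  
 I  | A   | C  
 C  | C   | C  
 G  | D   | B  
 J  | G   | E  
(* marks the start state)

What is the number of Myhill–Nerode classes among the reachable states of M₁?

3

Every state is reachable, so we keep all 10.
P0 = {A,B,C,E,F,H,I} | {D,G,J}.
Refine {A,B,C,E,F,H,I} on symbol 0: members go to different blocks, giving {B,E,F,H} and {A,C,I}.
The partition is now stable with 3 blocks: {B,E,F,H} | {D,G,J} | {A,C,I}.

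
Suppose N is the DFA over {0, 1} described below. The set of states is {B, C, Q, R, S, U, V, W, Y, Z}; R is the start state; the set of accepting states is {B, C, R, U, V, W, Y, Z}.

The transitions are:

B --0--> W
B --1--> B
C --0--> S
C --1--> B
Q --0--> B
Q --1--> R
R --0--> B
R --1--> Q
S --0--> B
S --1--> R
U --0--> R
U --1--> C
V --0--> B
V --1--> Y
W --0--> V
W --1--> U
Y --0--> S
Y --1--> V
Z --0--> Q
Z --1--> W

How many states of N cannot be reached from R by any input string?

1

No path from R leads to Z; the other 9 states are all reachable.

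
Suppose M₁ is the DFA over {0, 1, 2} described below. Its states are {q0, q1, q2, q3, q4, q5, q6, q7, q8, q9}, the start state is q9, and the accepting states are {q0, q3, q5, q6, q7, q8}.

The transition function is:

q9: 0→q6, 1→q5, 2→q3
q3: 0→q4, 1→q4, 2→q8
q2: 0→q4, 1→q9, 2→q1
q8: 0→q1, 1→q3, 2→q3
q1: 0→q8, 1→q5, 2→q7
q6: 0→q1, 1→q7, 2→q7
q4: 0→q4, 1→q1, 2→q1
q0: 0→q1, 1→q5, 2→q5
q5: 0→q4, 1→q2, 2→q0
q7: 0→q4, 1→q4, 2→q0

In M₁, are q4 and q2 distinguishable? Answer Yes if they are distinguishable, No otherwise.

All states are reachable from the start state.
Start with accepting vs non-accepting: {q0,q3,q5,q6,q7,q8} | {q1,q2,q4,q9}.
Refine {q0,q3,q5,q6,q7,q8} on symbol 1: members go to different blocks, giving {q0,q6,q8} and {q3,q5,q7}.
Split {q1,q2,q4,q9} by δ(·,0) → {q1,q9} and {q2,q4}.
The partition is now stable with 4 blocks: {q0,q6,q8} | {q1,q9} | {q3,q5,q7} | {q2,q4}.
q4 and q2 lie in the same block of the stable partition, so they are equivalent — no string distinguishes them.

No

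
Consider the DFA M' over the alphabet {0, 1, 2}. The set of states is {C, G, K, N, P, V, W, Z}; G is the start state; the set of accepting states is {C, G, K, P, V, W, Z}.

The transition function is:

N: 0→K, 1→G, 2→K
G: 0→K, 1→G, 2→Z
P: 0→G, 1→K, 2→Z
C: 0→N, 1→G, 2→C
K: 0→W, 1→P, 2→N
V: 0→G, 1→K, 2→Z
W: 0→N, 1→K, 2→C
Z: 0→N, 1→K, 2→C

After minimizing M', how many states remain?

States {V} cannot be reached from the start state, so discard them.
Start with accepting vs non-accepting: {C,G,K,P,W,Z} | {N}.
Split {C,G,K,P,W,Z} by δ(·,0) → {C,W,Z} and {G,K,P}.
On input 0, block {G,K,P} splits into {G,P} and {K}.
Refine {C,W,Z} on symbol 1: members go to different blocks, giving {W,Z} and {C}.
On input 0, block {G,P} splits into {P} and {G}.
Stable partition: {W,Z} | {N} | {P} | {K} | {C} | {G} — 6 equivalence classes.

6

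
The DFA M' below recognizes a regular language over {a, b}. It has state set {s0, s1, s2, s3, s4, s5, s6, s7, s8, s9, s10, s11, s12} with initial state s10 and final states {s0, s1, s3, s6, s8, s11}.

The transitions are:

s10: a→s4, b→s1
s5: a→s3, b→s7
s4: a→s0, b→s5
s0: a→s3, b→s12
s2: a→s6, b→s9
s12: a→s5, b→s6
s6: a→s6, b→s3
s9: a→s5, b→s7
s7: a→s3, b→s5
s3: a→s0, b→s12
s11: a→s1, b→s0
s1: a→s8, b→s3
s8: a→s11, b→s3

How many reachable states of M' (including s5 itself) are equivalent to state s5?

3

States {s2,s9} cannot be reached from the start state, so discard them.
Start with accepting vs non-accepting: {s0,s1,s3,s6,s8,s11} | {s4,s5,s7,s10,s12}.
Split {s0,s1,s3,s6,s8,s11} by δ(·,b) → {s1,s6,s8,s11} and {s0,s3}.
Split {s4,s5,s7,s10,s12} by δ(·,a) → {s4,s5,s7} and {s10,s12}.
Stable partition: {s1,s6,s8,s11} | {s4,s5,s7} | {s0,s3} | {s10,s12} — 4 equivalence classes.
The equivalence class containing s5 is {s4,s5,s7}, of size 3.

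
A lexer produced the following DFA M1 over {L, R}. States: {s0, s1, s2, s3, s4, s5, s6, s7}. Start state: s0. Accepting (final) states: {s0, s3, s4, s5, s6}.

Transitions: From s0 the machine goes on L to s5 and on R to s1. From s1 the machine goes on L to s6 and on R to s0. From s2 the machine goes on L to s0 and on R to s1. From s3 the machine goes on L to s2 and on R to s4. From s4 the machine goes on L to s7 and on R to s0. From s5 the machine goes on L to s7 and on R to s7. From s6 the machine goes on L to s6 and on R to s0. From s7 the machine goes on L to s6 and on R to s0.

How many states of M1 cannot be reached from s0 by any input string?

BFS from s0 reaches {s0, s1, s5, s6, s7}; the 3 state(s) s2, s3, s4 are never visited.

3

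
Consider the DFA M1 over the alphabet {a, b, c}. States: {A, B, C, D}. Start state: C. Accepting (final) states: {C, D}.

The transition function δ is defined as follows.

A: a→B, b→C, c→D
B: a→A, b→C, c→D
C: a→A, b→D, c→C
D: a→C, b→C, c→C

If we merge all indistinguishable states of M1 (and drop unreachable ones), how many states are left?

3

Initial partition by acceptance: {C,D} | {A,B}.
Refine {C,D} on symbol a: members go to different blocks, giving {C} and {D}.
Stable partition: {C} | {A,B} | {D} — 3 equivalence classes.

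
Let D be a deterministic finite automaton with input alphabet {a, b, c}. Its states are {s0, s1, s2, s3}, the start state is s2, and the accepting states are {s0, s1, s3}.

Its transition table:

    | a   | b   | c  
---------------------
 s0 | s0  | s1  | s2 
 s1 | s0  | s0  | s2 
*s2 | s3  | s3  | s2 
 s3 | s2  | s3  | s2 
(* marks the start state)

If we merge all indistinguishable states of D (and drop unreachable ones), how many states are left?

States {s0,s1} cannot be reached from the start state, so discard them.
P0 = {s3} | {s2}.
Stable partition: {s3} | {s2} — 2 equivalence classes.

2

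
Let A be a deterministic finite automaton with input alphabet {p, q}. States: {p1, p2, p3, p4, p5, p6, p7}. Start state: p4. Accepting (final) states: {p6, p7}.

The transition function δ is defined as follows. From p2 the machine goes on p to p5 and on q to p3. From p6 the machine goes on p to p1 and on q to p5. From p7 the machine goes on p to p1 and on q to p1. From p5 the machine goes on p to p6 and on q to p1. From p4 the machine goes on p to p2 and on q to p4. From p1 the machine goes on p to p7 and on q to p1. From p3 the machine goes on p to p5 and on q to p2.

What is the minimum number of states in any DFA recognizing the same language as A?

Every state is reachable, so we keep all 7.
Initial partition by acceptance: {p6,p7} | {p1,p2,p3,p4,p5}.
Split {p1,p2,p3,p4,p5} by δ(·,p) → {p2,p3,p4} and {p1,p5}.
Refine {p2,p3,p4} on symbol p: members go to different blocks, giving {p2,p3} and {p4}.
Stable partition: {p6,p7} | {p2,p3} | {p1,p5} | {p4} — 4 equivalence classes.

4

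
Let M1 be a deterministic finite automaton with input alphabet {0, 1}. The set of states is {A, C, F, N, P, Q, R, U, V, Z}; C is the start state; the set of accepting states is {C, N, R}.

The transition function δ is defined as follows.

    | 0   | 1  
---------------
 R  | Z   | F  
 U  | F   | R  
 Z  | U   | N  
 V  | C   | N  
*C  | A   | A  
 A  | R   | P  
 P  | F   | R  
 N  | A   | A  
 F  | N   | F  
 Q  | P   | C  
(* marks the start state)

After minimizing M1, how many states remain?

6

States {Q,V} cannot be reached from the start state, so discard them.
P0 = {C,N,R} | {A,F,P,U,Z}.
Split {A,F,P,U,Z} by δ(·,0) → {P,U,Z} and {A,F}.
On input 0, block {C,N,R} splits into {C,N} and {R}.
On input 0, block {P,U,Z} splits into {P,U} and {Z}.
Refine {A,F} on symbol 0: members go to different blocks, giving {A} and {F}.
Stable partition: {C,N} | {P,U} | {A} | {R} | {Z} | {F} — 6 equivalence classes.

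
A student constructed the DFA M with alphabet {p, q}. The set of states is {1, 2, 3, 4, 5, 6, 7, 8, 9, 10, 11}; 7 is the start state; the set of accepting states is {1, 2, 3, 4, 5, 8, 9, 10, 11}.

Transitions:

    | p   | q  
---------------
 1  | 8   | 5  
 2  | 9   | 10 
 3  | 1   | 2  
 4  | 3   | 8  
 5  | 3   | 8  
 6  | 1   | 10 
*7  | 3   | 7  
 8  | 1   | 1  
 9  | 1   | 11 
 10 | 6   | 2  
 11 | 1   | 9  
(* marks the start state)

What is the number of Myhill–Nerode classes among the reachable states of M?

States {4} cannot be reached from the start state, so discard them.
P0 = {1,2,3,5,8,9,10,11} | {6,7}.
Refine {1,2,3,5,8,9,10,11} on symbol p: members go to different blocks, giving {1,2,3,5,8,9,11} and {10}.
Refine {1,2,3,5,8,9,11} on symbol q: members go to different blocks, giving {1,3,5,8,9,11} and {2}.
Split {1,3,5,8,9,11} by δ(·,q) → {1,5,8,9,11} and {3}.
On input p, block {1,5,8,9,11} splits into {1,8,9,11} and {5}.
On input q, block {1,8,9,11} splits into {8,9,11} and {1}.
Split {8,9,11} by δ(·,q) → {9,11} and {8}.
Refine {6,7} on symbol p: members go to different blocks, giving {6} and {7}.
Stable partition: {9,11} | {6} | {10} | {2} | {3} | {5} | {1} | {8} | {7} — 9 equivalence classes.

9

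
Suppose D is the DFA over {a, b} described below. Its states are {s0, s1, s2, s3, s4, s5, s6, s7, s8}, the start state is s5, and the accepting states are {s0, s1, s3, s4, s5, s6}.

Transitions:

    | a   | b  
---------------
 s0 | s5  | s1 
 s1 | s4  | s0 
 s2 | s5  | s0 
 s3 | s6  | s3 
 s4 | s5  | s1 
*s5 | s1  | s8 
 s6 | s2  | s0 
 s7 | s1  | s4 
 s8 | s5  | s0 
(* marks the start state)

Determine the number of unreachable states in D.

4

Starting at s5 and following transitions, the reachable set is {s0, s1, s4, s5, s8}. That leaves s2, s3, s6, s7 unreachable — 4 in total.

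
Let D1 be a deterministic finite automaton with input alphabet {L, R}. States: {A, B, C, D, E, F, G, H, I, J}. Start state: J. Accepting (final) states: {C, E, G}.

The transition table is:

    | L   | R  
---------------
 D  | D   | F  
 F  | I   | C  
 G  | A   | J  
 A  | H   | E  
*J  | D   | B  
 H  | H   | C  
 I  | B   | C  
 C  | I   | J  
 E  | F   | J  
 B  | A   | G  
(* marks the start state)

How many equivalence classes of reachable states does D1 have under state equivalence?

3

P0 = {C,E,G} | {A,B,D,F,H,I,J}.
Split {A,B,D,F,H,I,J} by δ(·,R) → {A,B,F,H,I} and {D,J}.
Stable partition: {C,E,G} | {A,B,F,H,I} | {D,J} — 3 equivalence classes.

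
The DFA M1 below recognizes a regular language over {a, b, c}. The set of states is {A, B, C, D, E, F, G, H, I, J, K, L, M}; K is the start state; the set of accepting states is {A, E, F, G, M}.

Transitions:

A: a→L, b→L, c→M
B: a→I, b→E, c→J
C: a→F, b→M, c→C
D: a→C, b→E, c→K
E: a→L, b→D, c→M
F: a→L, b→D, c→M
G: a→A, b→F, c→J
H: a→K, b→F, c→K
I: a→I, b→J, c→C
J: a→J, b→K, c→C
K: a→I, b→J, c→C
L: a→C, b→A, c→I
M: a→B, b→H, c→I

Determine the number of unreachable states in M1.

1

Starting at K and following transitions, the reachable set is {A, B, C, D, E, F, H, I, J, K, L, M}. That leaves G unreachable — 1 in total.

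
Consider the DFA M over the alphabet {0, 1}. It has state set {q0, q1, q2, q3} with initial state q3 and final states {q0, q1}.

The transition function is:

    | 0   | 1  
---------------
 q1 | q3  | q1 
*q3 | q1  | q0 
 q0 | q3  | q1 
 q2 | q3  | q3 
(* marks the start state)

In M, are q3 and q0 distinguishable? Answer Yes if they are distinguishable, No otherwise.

Reachable states from the start: {q0,q1,q3}. Unreachable: {q2} — drop them.
P0 = {q0,q1} | {q3}.
The partition is now stable with 2 blocks: {q0,q1} | {q3}.
q3 and q0 end up in different blocks, so they are distinguishable. For instance, the string 'ε' is accepted from only q0.

Yes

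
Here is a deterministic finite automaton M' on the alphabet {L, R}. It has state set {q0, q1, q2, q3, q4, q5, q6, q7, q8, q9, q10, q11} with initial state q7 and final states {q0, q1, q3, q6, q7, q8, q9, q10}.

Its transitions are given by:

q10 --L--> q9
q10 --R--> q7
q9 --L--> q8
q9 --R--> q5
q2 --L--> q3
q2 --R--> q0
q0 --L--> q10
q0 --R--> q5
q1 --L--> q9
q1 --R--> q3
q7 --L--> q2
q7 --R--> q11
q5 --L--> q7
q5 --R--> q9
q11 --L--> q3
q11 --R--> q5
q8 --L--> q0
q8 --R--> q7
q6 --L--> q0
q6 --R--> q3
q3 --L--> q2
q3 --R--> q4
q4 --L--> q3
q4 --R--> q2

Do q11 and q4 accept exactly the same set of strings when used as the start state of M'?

States {q1,q6} cannot be reached from the start state, so discard them.
P0 = {q0,q3,q7,q8,q9,q10} | {q2,q4,q5,q11}.
On input L, block {q0,q3,q7,q8,q9,q10} splits into {q0,q8,q9,q10} and {q3,q7}.
On input R, block {q0,q8,q9,q10} splits into {q0,q9} and {q8,q10}.
On input R, block {q2,q4,q5,q11} splits into {q2,q5} and {q4,q11}.
The partition is now stable with 5 blocks: {q0,q9} | {q2,q5} | {q3,q7} | {q8,q10} | {q4,q11}.
q11 and q4 lie in the same block of the stable partition, so they are equivalent — no string distinguishes them.

Yes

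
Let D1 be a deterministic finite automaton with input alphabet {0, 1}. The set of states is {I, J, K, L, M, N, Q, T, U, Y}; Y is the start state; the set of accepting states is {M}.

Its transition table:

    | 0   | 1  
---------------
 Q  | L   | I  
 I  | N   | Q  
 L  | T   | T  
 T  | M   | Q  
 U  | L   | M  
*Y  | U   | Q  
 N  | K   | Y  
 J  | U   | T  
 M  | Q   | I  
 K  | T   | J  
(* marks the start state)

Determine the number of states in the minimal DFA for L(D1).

All states are reachable from the start state.
Start with accepting vs non-accepting: {M} | {I,J,K,L,N,Q,T,U,Y}.
Refine {I,J,K,L,N,Q,T,U,Y} on symbol 0: members go to different blocks, giving {I,J,K,L,N,Q,U,Y} and {T}.
Refine {I,J,K,L,N,Q,U,Y} on symbol 0: members go to different blocks, giving {I,J,N,Q,U,Y} and {K,L}.
Refine {I,J,N,Q,U,Y} on symbol 0: members go to different blocks, giving {N,Q,U} and {I,J,Y}.
On input 1, block {N,Q,U} splits into {N,Q} and {U}.
Refine {K,L} on symbol 1: members go to different blocks, giving {L} and {K}.
On input 0, block {N,Q} splits into {N} and {Q}.
Refine {I,J,Y} on symbol 0: members go to different blocks, giving {J,Y} and {I}.
On input 1, block {J,Y} splits into {J} and {Y}.
The partition is now stable with 10 blocks: {M} | {N} | {T} | {L} | {J} | {U} | {K} | {Q} | {I} | {Y}.

10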